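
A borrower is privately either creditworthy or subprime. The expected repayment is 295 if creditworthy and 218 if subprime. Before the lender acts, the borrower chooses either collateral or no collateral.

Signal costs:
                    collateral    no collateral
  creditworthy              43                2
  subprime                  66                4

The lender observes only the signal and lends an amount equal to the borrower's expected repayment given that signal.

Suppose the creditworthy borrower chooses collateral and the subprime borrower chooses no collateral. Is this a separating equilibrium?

Under separation the lender infers type exactly: collateral → creditworthy (pays 295), no collateral → subprime (pays 218).
Creditworthy: collateral gives 295 − 43 = 252; no collateral gives 218 − 2 = 216. No deviation. ✓
Subprime: no collateral gives 218 − 4 = 214; collateral gives 295 − 66 = 229. Would deviate. ✗

No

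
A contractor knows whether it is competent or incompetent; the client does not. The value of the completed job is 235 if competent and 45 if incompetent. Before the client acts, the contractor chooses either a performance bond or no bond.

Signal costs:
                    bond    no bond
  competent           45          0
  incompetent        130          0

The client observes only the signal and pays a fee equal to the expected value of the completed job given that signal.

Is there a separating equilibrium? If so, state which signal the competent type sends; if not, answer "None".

Try competent → bond, incompetent → no bond:
  If types separate, bond earns payment 235 and no bond earns 45.
  Competent: bond gives 235 − 45 = 190; no bond gives 45 − 0 = 45. No deviation. ✓
  Incompetent: no bond gives 45 − 0 = 45; bond gives 235 − 130 = 105. Would deviate. ✗
Try competent → no bond, incompetent → bond:
  If types separate, no bond earns payment 235 and bond earns 45.
  Competent: no bond gives 235 − 0 = 235; bond gives 45 − 45 = 0. No deviation. ✓
  Incompetent: bond gives 45 − 130 = -85; no bond gives 235 − 0 = 235. Would deviate. ✗
Neither assignment is incentive-compatible.

None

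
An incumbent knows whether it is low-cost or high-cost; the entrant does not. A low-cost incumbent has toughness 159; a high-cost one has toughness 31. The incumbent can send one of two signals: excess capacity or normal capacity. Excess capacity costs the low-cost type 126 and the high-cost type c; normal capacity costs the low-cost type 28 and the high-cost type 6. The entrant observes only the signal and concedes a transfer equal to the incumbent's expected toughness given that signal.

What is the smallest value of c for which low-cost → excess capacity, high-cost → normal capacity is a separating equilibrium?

134

Under separation: excess capacity → low-cost (pays 159); normal capacity → high-cost (pays 31).
Low-cost: 159 − 126 = 33 ≥ 31 − 28 = 3. Holds regardless of c. ✓
High-cost: 31 − 6 ≥ 159 − c, so c ≥ 159 − 25 = 134.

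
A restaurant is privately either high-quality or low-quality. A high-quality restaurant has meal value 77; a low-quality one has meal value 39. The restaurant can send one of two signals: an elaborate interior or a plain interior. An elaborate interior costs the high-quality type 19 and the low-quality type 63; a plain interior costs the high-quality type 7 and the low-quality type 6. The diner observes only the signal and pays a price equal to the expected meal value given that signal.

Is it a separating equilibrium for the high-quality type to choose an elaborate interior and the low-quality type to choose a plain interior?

If types separate, elaborate interior earns payment 77 and plain interior earns 39.
High-quality: elaborate interior gives 77 − 19 = 58; plain interior gives 39 − 7 = 32. No deviation. ✓
Low-quality: plain interior gives 39 − 6 = 33; elaborate interior gives 77 − 63 = 14. No deviation. ✓
Neither type gains from mimicking the other.

Yes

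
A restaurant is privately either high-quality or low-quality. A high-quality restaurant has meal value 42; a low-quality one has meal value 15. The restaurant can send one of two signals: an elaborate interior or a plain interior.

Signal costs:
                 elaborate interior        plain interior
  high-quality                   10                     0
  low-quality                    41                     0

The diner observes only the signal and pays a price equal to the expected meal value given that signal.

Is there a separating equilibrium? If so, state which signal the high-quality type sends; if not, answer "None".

elaborate interior

Try high-quality → elaborate interior, low-quality → plain interior:
  Under separation the diner infers type exactly: elaborate interior → high-quality (pays 42), plain interior → low-quality (pays 15).
  High-quality: elaborate interior gives 42 − 10 = 32; plain interior gives 15 − 0 = 15. No deviation. ✓
  Low-quality: plain interior gives 15 − 0 = 15; elaborate interior gives 42 − 41 = 1. No deviation. ✓
Both hold — the high-quality type sends elaborate interior.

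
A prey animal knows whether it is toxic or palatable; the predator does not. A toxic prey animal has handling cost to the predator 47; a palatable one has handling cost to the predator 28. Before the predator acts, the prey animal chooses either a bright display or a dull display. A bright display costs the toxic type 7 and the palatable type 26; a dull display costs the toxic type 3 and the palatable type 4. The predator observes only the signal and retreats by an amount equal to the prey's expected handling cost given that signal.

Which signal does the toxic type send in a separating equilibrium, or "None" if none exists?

Try toxic → bright display, palatable → dull display:
  If types separate, bright display earns payment 47 and dull display earns 28.
  Toxic: bright display gives 47 − 7 = 40; dull display gives 28 − 3 = 25. No deviation. ✓
  Palatable: dull display gives 28 − 4 = 24; bright display gives 47 − 26 = 21. No deviation. ✓
Both hold — the toxic type sends bright display.

bright display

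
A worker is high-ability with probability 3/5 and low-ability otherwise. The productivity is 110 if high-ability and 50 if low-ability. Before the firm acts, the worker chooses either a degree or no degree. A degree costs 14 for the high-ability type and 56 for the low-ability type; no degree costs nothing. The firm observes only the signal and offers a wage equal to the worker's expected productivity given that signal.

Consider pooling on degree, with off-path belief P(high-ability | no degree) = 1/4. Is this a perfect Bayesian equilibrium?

No

At the pooled signal (degree) the firm holds the prior 3/5 and pays 3/5·110 + 2/5·50 = 86. Off-path (no degree) belief 1/4 gives 1/4·110 + 3/4·50 = 65.
High-ability: degree gives 86 − 14 = 72; no degree gives 65 − 0 = 65. Stays. ✓
Low-ability: degree gives 86 − 56 = 30; no degree gives 65 − 0 = 65. Deviates. ✗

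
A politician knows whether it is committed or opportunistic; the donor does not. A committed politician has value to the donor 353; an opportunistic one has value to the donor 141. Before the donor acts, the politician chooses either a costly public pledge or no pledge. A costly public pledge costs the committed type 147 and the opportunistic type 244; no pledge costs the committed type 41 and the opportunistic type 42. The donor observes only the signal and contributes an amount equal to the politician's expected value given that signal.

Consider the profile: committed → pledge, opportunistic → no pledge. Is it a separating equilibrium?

Under separation the donor infers type exactly: pledge → committed (pays 353), no pledge → opportunistic (pays 141).
Committed: pledge gives 353 − 147 = 206; no pledge gives 141 − 41 = 100. No deviation. ✓
Opportunistic: no pledge gives 141 − 42 = 99; pledge gives 353 − 244 = 109. Would deviate. ✗

No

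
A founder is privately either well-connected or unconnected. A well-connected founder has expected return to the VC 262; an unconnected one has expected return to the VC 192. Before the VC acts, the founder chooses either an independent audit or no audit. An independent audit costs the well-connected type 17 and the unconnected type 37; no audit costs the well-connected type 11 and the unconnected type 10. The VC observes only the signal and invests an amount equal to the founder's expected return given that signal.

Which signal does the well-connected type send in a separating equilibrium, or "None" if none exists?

None

Try well-connected → audit, unconnected → no audit:
  If types separate, audit earns payment 262 and no audit earns 192.
  Well-connected: audit gives 262 − 17 = 245; no audit gives 192 − 11 = 181. No deviation. ✓
  Unconnected: no audit gives 192 − 10 = 182; audit gives 262 − 37 = 225. Would deviate. ✗
Try well-connected → no audit, unconnected → audit:
  If types separate, no audit earns payment 262 and audit earns 192.
  Well-connected: no audit gives 262 − 11 = 251; audit gives 192 − 17 = 175. No deviation. ✓
  Unconnected: audit gives 192 − 37 = 155; no audit gives 262 − 10 = 252. Would deviate. ✗
Neither assignment is incentive-compatible.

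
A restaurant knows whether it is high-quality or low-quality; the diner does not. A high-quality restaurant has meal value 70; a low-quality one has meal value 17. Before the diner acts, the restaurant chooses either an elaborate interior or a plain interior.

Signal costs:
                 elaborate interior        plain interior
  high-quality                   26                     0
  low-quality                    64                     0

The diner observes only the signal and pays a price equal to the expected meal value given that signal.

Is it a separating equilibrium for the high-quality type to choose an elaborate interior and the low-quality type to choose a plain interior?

Yes

Under separation the diner infers type exactly: elaborate interior → high-quality (pays 70), plain interior → low-quality (pays 17).
High-quality: elaborate interior gives 70 − 26 = 44; plain interior gives 17 − 0 = 17. No deviation. ✓
Low-quality: plain interior gives 17 − 0 = 17; elaborate interior gives 70 − 64 = 6. No deviation. ✓
Both incentive constraints hold.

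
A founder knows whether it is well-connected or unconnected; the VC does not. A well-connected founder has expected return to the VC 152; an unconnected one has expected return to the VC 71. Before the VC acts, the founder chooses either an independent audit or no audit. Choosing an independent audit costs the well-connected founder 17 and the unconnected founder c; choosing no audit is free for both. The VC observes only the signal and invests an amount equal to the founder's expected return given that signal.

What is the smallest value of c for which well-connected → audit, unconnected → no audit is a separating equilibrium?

81

Under separation: audit → well-connected (pays 152); no audit → unconnected (pays 71).
Well-connected: 152 − 17 = 135 ≥ 71 − 0 = 71. Holds regardless of c. ✓
Unconnected: 71 − 0 ≥ 152 − c, so c ≥ 152 − 71 = 81.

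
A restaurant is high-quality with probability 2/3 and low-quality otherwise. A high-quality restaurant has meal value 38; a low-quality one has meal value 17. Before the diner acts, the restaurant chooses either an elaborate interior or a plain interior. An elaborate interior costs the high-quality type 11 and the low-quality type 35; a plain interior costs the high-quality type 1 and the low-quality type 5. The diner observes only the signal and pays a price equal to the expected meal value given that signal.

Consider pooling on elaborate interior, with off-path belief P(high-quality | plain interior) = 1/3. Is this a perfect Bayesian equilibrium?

No

At the pooled signal (elaborate interior) the diner holds the prior 2/3 and pays 2/3·38 + 1/3·17 = 31. Off-path (plain interior) belief 1/3 gives 1/3·38 + 2/3·17 = 24.
High-quality: elaborate interior gives 31 − 11 = 20; plain interior gives 24 − 1 = 23. Deviates. ✗
Low-quality: elaborate interior gives 31 − 35 = -4; plain interior gives 24 − 5 = 19. Deviates. ✗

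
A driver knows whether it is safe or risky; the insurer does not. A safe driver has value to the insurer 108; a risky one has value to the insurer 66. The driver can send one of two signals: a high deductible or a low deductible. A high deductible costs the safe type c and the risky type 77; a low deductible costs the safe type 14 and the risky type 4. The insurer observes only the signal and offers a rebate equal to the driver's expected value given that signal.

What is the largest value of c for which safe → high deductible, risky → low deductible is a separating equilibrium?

56

Under separation: high deductible → safe (pays 108); low deductible → risky (pays 66).
Risky: 66 − 4 = 62 ≥ 108 − 77 = 31. Holds regardless of c. ✓
Safe: 108 − c ≥ 66 − 14, so c ≤ 108 − 52 = 56.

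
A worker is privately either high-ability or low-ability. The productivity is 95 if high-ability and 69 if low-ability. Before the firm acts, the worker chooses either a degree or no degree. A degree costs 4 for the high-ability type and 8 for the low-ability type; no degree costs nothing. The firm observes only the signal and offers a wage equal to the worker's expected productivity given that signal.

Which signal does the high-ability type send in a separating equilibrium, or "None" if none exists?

None

Try high-ability → degree, low-ability → no degree:
  If types separate, degree earns payment 95 and no degree earns 69.
  High-ability: degree gives 95 − 4 = 91; no degree gives 69 − 0 = 69. No deviation. ✓
  Low-ability: no degree gives 69 − 0 = 69; degree gives 95 − 8 = 87. Would deviate. ✗
Try high-ability → no degree, low-ability → degree:
  If types separate, no degree earns payment 95 and degree earns 69.
  High-ability: no degree gives 95 − 0 = 95; degree gives 69 − 4 = 65. No deviation. ✓
  Low-ability: degree gives 69 − 8 = 61; no degree gives 95 − 0 = 95. Would deviate. ✗
Neither assignment is incentive-compatible.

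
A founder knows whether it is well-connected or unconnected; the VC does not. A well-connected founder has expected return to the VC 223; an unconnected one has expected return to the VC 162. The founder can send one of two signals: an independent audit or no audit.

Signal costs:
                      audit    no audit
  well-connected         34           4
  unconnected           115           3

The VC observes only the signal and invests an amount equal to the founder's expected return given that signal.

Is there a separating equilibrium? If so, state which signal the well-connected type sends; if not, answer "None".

audit

Try well-connected → audit, unconnected → no audit:
  Under separation the VC infers type exactly: audit → well-connected (pays 223), no audit → unconnected (pays 162).
  Well-connected: audit gives 223 − 34 = 189; no audit gives 162 − 4 = 158. No deviation. ✓
  Unconnected: no audit gives 162 − 3 = 159; audit gives 223 − 115 = 108. No deviation. ✓
Both hold — the well-connected type sends audit.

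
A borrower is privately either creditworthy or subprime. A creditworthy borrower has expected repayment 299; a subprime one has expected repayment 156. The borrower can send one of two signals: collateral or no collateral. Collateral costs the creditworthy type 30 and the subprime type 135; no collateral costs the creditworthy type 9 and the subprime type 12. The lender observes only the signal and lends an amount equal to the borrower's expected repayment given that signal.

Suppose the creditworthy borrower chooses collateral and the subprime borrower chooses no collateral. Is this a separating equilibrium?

If types separate, collateral earns payment 299 and no collateral earns 156.
Creditworthy: collateral gives 299 − 30 = 269; no collateral gives 156 − 9 = 147. No deviation. ✓
Subprime: no collateral gives 156 − 12 = 144; collateral gives 299 − 135 = 164. Would deviate. ✗

No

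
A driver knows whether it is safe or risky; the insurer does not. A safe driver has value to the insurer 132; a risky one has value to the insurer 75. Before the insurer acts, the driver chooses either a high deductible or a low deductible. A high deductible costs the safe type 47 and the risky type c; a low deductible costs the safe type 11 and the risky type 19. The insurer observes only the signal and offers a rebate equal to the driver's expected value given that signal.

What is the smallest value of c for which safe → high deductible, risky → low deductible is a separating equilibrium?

76

Under separation: high deductible → safe (pays 132); low deductible → risky (pays 75).
Safe: 132 − 47 = 85 ≥ 75 − 11 = 64. Holds regardless of c. ✓
Risky: 75 − 19 ≥ 132 − c, so c ≥ 132 − 56 = 76.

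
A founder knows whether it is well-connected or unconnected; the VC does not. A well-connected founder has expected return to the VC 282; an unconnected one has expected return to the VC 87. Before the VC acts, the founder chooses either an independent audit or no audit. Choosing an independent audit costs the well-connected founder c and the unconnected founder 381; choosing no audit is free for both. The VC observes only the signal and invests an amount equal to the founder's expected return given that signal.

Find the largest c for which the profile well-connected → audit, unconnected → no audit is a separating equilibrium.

195

Under separation: audit → well-connected (pays 282); no audit → unconnected (pays 87).
Unconnected: 87 − 0 = 87 ≥ 282 − 381 = -99. Holds regardless of c. ✓
Well-connected: 282 − c ≥ 87 − 0, so c ≤ 282 − 87 = 195.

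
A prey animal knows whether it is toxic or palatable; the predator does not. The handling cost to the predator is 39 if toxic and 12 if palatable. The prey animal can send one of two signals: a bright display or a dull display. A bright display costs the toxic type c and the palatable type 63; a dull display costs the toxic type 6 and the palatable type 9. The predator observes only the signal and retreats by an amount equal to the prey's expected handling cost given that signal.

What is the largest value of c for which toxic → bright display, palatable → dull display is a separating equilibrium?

33

Under separation: bright display → toxic (pays 39); dull display → palatable (pays 12).
Palatable: 12 − 9 = 3 ≥ 39 − 63 = -24. Holds regardless of c. ✓
Toxic: 39 − c ≥ 12 − 6, so c ≤ 39 − 6 = 33.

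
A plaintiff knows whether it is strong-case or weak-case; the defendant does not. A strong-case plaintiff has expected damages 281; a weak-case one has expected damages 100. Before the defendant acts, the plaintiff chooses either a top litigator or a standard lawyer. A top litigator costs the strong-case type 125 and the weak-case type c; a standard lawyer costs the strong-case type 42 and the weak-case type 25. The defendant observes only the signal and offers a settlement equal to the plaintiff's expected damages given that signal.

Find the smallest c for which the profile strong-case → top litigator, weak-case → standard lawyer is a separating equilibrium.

206

Under separation: top litigator → strong-case (pays 281); standard lawyer → weak-case (pays 100).
Strong-case: 281 − 125 = 156 ≥ 100 − 42 = 58. Holds regardless of c. ✓
Weak-case: 100 − 25 ≥ 281 − c, so c ≥ 281 − 75 = 206.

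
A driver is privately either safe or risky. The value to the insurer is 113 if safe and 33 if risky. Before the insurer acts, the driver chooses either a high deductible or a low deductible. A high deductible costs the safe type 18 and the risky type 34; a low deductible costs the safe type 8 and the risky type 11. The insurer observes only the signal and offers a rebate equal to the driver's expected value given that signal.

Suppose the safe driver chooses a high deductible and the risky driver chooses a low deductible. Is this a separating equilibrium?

No

If types separate, high deductible earns payment 113 and low deductible earns 33.
Safe: high deductible gives 113 − 18 = 95; low deductible gives 33 − 8 = 25. No deviation. ✓
Risky: low deductible gives 33 − 11 = 22; high deductible gives 113 − 34 = 79. Would deviate. ✗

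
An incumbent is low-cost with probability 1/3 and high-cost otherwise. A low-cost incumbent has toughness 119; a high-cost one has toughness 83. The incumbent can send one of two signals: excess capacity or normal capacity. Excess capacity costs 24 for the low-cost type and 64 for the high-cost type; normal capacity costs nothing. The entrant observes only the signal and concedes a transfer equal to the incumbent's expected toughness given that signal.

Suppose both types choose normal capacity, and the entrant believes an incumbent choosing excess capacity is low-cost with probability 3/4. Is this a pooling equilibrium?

At the pooled signal (normal capacity) the entrant holds the prior 1/3 and pays 1/3·119 + 2/3·83 = 95. Off-path (excess capacity) belief 3/4 gives 3/4·119 + 1/4·83 = 110.
Low-cost: normal capacity gives 95 − 0 = 95; excess capacity gives 110 − 24 = 86. Stays. ✓
High-cost: normal capacity gives 95 − 0 = 95; excess capacity gives 110 − 64 = 46. Stays. ✓

Yes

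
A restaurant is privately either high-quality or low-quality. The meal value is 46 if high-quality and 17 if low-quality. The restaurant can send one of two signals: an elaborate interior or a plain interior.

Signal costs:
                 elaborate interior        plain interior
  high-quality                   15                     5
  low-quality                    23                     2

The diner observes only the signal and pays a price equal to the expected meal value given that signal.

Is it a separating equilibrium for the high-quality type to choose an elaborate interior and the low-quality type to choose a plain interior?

No

If types separate, elaborate interior earns payment 46 and plain interior earns 17.
High-quality: elaborate interior gives 46 − 15 = 31; plain interior gives 17 − 5 = 12. No deviation. ✓
Low-quality: plain interior gives 17 − 2 = 15; elaborate interior gives 46 − 23 = 23. Would deviate. ✗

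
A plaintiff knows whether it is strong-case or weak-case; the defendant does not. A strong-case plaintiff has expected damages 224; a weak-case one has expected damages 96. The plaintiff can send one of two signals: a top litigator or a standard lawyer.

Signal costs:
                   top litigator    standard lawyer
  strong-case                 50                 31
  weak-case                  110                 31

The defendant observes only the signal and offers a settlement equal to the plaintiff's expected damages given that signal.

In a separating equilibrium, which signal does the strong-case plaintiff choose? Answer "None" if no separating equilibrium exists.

None

Try strong-case → top litigator, weak-case → standard lawyer:
  Under separation the defendant infers type exactly: top litigator → strong-case (pays 224), standard lawyer → weak-case (pays 96).
  Strong-case: top litigator gives 224 − 50 = 174; standard lawyer gives 96 − 31 = 65. No deviation. ✓
  Weak-case: standard lawyer gives 96 − 31 = 65; top litigator gives 224 − 110 = 114. Would deviate. ✗
Try strong-case → standard lawyer, weak-case → top litigator:
  Under separation the defendant infers type exactly: standard lawyer → strong-case (pays 224), top litigator → weak-case (pays 96).
  Strong-case: standard lawyer gives 224 − 31 = 193; top litigator gives 96 − 50 = 46. No deviation. ✓
  Weak-case: top litigator gives 96 − 110 = -14; standard lawyer gives 224 − 31 = 193. Would deviate. ✗
Neither assignment is incentive-compatible.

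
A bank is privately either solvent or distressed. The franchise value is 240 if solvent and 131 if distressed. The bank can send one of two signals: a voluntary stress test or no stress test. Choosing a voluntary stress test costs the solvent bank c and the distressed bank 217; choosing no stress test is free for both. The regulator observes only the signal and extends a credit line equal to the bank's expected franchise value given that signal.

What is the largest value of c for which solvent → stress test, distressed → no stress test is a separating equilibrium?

109

Under separation: stress test → solvent (pays 240); no stress test → distressed (pays 131).
Distressed: 131 − 0 = 131 ≥ 240 − 217 = 23. Holds regardless of c. ✓
Solvent: 240 − c ≥ 131 − 0, so c ≤ 240 − 131 = 109.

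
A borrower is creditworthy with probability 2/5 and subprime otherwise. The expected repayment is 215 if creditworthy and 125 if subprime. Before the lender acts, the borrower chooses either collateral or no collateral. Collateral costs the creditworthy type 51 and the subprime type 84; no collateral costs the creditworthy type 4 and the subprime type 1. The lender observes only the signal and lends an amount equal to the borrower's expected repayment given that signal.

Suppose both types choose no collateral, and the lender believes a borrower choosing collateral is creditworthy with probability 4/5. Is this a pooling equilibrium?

At the pooled signal (no collateral) the lender holds the prior 2/5 and pays 2/5·215 + 3/5·125 = 161. Off-path (collateral) belief 4/5 gives 4/5·215 + 1/5·125 = 197.
Creditworthy: no collateral gives 161 − 4 = 157; collateral gives 197 − 51 = 146. Stays. ✓
Subprime: no collateral gives 161 − 1 = 160; collateral gives 197 − 84 = 113. Stays. ✓

Yes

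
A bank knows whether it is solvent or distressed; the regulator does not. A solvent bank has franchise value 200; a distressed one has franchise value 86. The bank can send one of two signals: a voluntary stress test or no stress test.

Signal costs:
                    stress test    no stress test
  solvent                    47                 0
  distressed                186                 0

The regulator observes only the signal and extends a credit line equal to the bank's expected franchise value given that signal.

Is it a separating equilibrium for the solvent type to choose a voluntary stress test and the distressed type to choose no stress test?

If types separate, stress test earns payment 200 and no stress test earns 86.
Solvent: stress test gives 200 − 47 = 153; no stress test gives 86 − 0 = 86. No deviation. ✓
Distressed: no stress test gives 86 − 0 = 86; stress test gives 200 − 186 = 14. No deviation. ✓
Neither type gains from mimicking the other.

Yes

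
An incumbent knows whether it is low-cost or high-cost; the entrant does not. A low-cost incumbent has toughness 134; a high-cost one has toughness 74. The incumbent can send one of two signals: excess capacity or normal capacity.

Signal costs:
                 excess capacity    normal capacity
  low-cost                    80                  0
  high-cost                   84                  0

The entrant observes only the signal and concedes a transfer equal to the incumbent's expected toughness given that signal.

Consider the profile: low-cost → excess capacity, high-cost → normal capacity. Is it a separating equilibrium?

If types separate, excess capacity earns payment 134 and normal capacity earns 74.
Low-cost: excess capacity gives 134 − 80 = 54; normal capacity gives 74 − 0 = 74. Would deviate. ✗
High-cost: normal capacity gives 74 − 0 = 74; excess capacity gives 134 − 84 = 50. No deviation. ✓

No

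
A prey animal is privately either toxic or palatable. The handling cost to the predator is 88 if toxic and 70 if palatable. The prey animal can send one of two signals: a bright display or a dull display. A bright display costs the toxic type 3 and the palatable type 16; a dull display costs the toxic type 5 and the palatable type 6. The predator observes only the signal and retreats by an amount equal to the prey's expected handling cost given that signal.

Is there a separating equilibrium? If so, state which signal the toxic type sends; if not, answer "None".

None

Try toxic → bright display, palatable → dull display:
  If types separate, bright display earns payment 88 and dull display earns 70.
  Toxic: bright display gives 88 − 3 = 85; dull display gives 70 − 5 = 65. No deviation. ✓
  Palatable: dull display gives 70 − 6 = 64; bright display gives 88 − 16 = 72. Would deviate. ✗
Try toxic → dull display, palatable → bright display:
  If types separate, dull display earns payment 88 and bright display earns 70.
  Toxic: dull display gives 88 − 5 = 83; bright display gives 70 − 3 = 67. No deviation. ✓
  Palatable: bright display gives 70 − 16 = 54; dull display gives 88 − 6 = 82. Would deviate. ✗
Neither assignment is incentive-compatible.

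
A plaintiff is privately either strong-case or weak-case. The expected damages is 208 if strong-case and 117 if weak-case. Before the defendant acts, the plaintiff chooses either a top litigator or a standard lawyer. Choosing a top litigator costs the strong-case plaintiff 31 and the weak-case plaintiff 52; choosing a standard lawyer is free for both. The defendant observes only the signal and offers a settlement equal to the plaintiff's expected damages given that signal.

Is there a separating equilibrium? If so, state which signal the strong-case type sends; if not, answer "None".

Try strong-case → top litigator, weak-case → standard lawyer:
  If types separate, top litigator earns payment 208 and standard lawyer earns 117.
  Strong-case: top litigator gives 208 − 31 = 177; standard lawyer gives 117 − 0 = 117. No deviation. ✓
  Weak-case: standard lawyer gives 117 − 0 = 117; top litigator gives 208 − 52 = 156. Would deviate. ✗
Try strong-case → standard lawyer, weak-case → top litigator:
  If types separate, standard lawyer earns payment 208 and top litigator earns 117.
  Strong-case: standard lawyer gives 208 − 0 = 208; top litigator gives 117 − 31 = 86. No deviation. ✓
  Weak-case: top litigator gives 117 − 52 = 65; standard lawyer gives 208 − 0 = 208. Would deviate. ✗
Neither assignment is incentive-compatible.

None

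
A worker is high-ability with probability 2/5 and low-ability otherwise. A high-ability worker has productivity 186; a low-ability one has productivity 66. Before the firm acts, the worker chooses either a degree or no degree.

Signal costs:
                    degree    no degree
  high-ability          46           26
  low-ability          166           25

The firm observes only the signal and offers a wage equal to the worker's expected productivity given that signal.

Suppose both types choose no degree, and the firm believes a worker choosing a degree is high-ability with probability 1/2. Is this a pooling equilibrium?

Yes

On the equilibrium path (no degree) the firm holds the prior 2/5 and pays 2/5·186 + 3/5·66 = 114. Off-path (degree) belief 1/2 gives 1/2·186 + 1/2·66 = 126.
High-ability: no degree gives 114 − 26 = 88; degree gives 126 − 46 = 80. Stays. ✓
Low-ability: no degree gives 114 − 25 = 89; degree gives 126 − 166 = -40. Stays. ✓
Beliefs are Bayes-consistent on-path and both types best-respond.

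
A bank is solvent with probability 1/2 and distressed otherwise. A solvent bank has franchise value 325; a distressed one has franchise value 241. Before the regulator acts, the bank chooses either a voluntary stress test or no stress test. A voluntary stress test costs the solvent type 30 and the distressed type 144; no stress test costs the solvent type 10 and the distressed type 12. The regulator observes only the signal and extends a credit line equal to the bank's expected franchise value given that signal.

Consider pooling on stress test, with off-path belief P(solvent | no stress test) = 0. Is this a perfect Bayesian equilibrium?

On the equilibrium path (stress test) the regulator holds the prior 1/2 and pays 1/2·325 + 1/2·241 = 283. Off-path (no stress test) belief 0 gives 0·325 + 1·241 = 241.
Solvent: stress test gives 283 − 30 = 253; no stress test gives 241 − 10 = 231. Stays. ✓
Distressed: stress test gives 283 − 144 = 139; no stress test gives 241 − 12 = 229. Deviates. ✗

No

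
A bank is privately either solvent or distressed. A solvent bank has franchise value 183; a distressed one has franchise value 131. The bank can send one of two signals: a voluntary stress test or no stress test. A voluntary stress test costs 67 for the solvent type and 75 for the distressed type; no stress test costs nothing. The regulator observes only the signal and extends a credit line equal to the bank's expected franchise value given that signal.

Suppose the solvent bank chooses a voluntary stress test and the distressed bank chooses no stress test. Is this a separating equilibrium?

No

If types separate, stress test earns payment 183 and no stress test earns 131.
Solvent: stress test gives 183 − 67 = 116; no stress test gives 131 − 0 = 131. Would deviate. ✗
Distressed: no stress test gives 131 − 0 = 131; stress test gives 183 − 75 = 108. No deviation. ✓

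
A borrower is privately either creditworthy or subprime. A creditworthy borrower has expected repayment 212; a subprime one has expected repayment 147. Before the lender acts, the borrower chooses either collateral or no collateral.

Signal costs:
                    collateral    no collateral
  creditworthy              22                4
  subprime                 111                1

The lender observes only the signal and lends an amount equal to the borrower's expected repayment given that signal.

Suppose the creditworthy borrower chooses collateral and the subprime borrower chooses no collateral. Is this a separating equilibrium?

If types separate, collateral earns payment 212 and no collateral earns 147.
Creditworthy: collateral gives 212 − 22 = 190; no collateral gives 147 − 4 = 143. No deviation. ✓
Subprime: no collateral gives 147 − 1 = 146; collateral gives 212 − 111 = 101. No deviation. ✓
Neither type gains from mimicking the other.

Yes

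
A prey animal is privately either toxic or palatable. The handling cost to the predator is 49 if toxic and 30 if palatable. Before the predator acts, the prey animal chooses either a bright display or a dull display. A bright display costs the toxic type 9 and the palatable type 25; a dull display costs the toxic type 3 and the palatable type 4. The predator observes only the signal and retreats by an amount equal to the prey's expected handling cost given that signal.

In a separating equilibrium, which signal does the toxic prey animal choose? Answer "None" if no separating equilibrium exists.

Try toxic → bright display, palatable → dull display:
  If types separate, bright display earns payment 49 and dull display earns 30.
  Toxic: bright display gives 49 − 9 = 40; dull display gives 30 − 3 = 27. No deviation. ✓
  Palatable: dull display gives 30 − 4 = 26; bright display gives 49 − 25 = 24. No deviation. ✓
Both hold — the toxic type sends bright display.

bright display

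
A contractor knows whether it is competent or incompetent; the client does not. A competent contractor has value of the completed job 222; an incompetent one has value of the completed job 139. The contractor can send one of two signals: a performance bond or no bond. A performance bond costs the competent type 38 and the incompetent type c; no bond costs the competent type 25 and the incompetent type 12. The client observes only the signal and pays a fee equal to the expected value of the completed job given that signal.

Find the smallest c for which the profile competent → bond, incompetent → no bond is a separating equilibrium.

Under separation: bond → competent (pays 222); no bond → incompetent (pays 139).
Competent: 222 − 38 = 184 ≥ 139 − 25 = 114. Holds regardless of c. ✓
Incompetent: 139 − 12 ≥ 222 − c, so c ≥ 222 − 127 = 95.

95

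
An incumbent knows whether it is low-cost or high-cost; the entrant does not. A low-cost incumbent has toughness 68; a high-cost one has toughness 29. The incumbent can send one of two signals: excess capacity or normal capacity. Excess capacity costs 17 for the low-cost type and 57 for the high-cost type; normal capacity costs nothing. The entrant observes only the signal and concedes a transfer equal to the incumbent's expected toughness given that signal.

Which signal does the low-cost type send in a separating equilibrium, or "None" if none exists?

excess capacity

Try low-cost → excess capacity, high-cost → normal capacity:
  If types separate, excess capacity earns payment 68 and normal capacity earns 29.
  Low-cost: excess capacity gives 68 − 17 = 51; normal capacity gives 29 − 0 = 29. No deviation. ✓
  High-cost: normal capacity gives 29 − 0 = 29; excess capacity gives 68 − 57 = 11. No deviation. ✓
Both hold — the low-cost type sends excess capacity.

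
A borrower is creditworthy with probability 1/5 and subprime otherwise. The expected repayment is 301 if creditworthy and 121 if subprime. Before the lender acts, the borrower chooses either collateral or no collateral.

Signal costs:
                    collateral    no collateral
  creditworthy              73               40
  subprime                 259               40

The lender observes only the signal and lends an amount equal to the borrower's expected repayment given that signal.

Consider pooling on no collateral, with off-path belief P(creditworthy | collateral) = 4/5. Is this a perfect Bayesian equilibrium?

At the pooled signal (no collateral) the lender holds the prior 1/5 and pays 1/5·301 + 4/5·121 = 157. Off-path (collateral) belief 4/5 gives 4/5·301 + 1/5·121 = 265.
Creditworthy: no collateral gives 157 − 40 = 117; collateral gives 265 − 73 = 192. Deviates. ✗
Subprime: no collateral gives 157 − 40 = 117; collateral gives 265 − 259 = 6. Stays. ✓

No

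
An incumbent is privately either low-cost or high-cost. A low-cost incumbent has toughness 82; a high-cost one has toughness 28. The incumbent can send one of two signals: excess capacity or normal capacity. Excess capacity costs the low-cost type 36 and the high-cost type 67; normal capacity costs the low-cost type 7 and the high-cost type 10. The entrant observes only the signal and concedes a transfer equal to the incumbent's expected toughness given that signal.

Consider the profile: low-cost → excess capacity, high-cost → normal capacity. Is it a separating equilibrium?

If types separate, excess capacity earns payment 82 and normal capacity earns 28.
Low-cost: excess capacity gives 82 − 36 = 46; normal capacity gives 28 − 7 = 21. No deviation. ✓
High-cost: normal capacity gives 28 − 10 = 18; excess capacity gives 82 − 67 = 15. No deviation. ✓
Both incentive constraints hold.

Yes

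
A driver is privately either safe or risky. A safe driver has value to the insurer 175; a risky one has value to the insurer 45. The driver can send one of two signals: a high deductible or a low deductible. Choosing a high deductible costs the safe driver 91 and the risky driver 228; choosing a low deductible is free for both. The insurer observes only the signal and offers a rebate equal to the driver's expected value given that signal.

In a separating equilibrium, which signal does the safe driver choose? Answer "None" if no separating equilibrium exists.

high deductible

Try safe → high deductible, risky → low deductible:
  If types separate, high deductible earns payment 175 and low deductible earns 45.
  Safe: high deductible gives 175 − 91 = 84; low deductible gives 45 − 0 = 45. No deviation. ✓
  Risky: low deductible gives 45 − 0 = 45; high deductible gives 175 − 228 = -53. No deviation. ✓
Both hold — the safe type sends high deductible.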